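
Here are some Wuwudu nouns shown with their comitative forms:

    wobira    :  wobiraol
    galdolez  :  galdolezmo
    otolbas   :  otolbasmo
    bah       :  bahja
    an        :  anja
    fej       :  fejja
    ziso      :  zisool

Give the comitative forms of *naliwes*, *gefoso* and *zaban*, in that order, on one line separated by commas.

naliwesmo, gefosool, zabanja

Looking at the final sound of each stem: -mo when the stem ends in a sibilant (*galdolez*, *otolbas*); -ja when the stem ends in a non-sibilant consonant (*bah*, *an*, *fej*); -ol when the stem ends in a vowel (*wobira*, *ziso*).
*naliwes* — final sound /s/ (a sibilant) → -mo → *naliwesmo*.
*gefoso*: final sound = /o/, a vowel → -ol → *gefosool*.
The final sound of *zaban* is /n/, which is a non-sibilant consonant, so the suffix is -ja, giving *zabanja*.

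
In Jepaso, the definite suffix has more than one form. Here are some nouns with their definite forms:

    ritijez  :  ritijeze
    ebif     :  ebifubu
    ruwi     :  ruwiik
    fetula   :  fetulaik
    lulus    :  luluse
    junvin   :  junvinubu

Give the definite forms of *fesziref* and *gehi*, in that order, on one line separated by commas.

The alternation tracks the final sound of the stem — -e when the stem ends in a sibilant (*ritijez*, *lulus*); -ubu when the stem ends in a non-sibilant consonant (*ebif*, *junvin*); -ik when the stem ends in a vowel (*ruwi*, *fetula*).
*fesziref* — final sound /f/ (a non-sibilant consonant) → -ubu → *feszirefubu*.
*gehi* — final sound /i/ (a vowel) → -ik → *gehiik*.

feszirefubu, gehiik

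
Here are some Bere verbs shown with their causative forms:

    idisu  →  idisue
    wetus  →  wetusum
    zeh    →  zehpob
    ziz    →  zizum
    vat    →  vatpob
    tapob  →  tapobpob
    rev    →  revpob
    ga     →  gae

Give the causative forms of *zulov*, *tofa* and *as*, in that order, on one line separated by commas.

Looking at the final sound of each stem: -um when the stem ends in a sibilant (*wetus*, *ziz*); -pob when the stem ends in a non-sibilant consonant (*zeh*, *vat*, *tapob*, *rev*); -e when the stem ends in a vowel (*idisu*, *ga*).
The final sound of *zulov* is /v/, which is a non-sibilant consonant, so the suffix is -pob, giving *zulovpob*.
Since the final sound of *tofa* is /a/ (a vowel), it takes -e, giving *tofae*.
Since the final sound of *as* is /s/ (a sibilant), it takes -um, giving *asum*.

zulovpob, tofae, asum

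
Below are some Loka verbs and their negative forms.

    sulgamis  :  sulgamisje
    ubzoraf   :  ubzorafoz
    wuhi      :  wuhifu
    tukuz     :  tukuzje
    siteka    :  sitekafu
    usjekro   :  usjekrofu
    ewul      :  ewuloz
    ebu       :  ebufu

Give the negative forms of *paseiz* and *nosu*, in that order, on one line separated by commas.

Looking at the final sound of each stem: -je when the stem ends in a sibilant (*sulgamis*, *tukuz*); -oz when the stem ends in a non-sibilant consonant (*ubzoraf*, *ewul*); -fu when the stem ends in a vowel (*wuhi*, *siteka*, *usjekro*, *ebu*).
*paseiz*: final sound = /z/, a sibilant → -je → *paseizje*.
*nosu* — final sound /u/ (a vowel) → -fu → *nosufu*.

paseizje, nosufu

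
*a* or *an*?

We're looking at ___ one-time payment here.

a

The indefinite article is chosen by the initial *sound* of the following word, not its spelling.
*one-time* begins with the sound /wʌ/ (*one* pronounced /wʌn/) — a consonant sound.
So the article is *a*: We're looking at a one-time payment here.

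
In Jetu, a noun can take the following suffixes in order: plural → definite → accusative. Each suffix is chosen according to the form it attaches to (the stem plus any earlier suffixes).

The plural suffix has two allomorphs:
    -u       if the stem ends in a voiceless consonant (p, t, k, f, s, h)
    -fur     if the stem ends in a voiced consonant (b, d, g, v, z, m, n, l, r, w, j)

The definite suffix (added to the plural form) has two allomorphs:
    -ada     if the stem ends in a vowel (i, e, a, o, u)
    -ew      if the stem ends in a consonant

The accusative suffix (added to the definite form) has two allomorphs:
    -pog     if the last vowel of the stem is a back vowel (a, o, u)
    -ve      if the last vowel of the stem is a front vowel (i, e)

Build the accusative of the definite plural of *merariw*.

merariwfurewve

*merariw*: final consonant = /w/, voiced → -fur → *merariwfur*.
Since the final sound of the plural form *merariwfur* is /r/ (a consonant), it takes -ew, giving *merariwfurew*.
The last vowel of the definite form *merariwfurew* is /e/, which is a front vowel, so the accusative suffix is -ve, giving *merariwfurewve*.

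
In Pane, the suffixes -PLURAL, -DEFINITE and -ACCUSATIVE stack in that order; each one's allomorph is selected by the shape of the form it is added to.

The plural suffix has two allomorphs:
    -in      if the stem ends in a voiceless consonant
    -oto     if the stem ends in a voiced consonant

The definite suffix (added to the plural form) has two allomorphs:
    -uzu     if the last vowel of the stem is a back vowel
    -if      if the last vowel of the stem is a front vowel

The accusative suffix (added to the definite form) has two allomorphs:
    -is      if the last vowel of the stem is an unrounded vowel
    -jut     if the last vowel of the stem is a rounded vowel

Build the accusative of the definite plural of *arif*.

arifinifis

Since the final consonant of *arif* is /f/ (voiceless), it takes -in, giving *arifin*.
The plural form *arifin* — last vowel /i/ (a front vowel) → -if → *arifinif*.
The definite form *arifinif*: last vowel = /i/, an unrounded vowel → -is → *arifinifis*.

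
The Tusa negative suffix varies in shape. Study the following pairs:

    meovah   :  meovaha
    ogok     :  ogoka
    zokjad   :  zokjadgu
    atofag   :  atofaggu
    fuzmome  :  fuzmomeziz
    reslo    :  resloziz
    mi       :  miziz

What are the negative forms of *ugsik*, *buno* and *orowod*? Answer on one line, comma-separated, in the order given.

ugsika, bunoziz, orowodgu

Looking at the final sound of each stem: -a when the stem ends in a voiceless consonant (*meovah*, *ogok*); -gu when the stem ends in a voiced consonant (*zokjad*, *atofag*); -ziz when the stem ends in a vowel (*fuzmome*, *reslo*, *mi*).
*ugsik*: final sound = /k/, a voiceless consonant → -a → *ugsika*.
*buno* — final sound /o/ (a vowel) → -ziz → *bunoziz*.
*orowod*: final sound = /d/, a voiced consonant → -gu → *orowodgu*.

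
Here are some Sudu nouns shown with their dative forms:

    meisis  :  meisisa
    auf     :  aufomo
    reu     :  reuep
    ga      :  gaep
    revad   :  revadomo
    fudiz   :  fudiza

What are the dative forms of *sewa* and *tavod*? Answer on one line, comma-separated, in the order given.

The alternation tracks the final sound of the stem — -a when the stem ends in a sibilant (*meisis*, *fudiz*); -omo when the stem ends in a non-sibilant consonant (*auf*, *revad*); -ep when the stem ends in a vowel (*reu*, *ga*).
Since the final sound of *sewa* is /a/ (a vowel), it takes -ep, giving *sewaep*.
*tavod* — final sound /d/ (a non-sibilant consonant) → -omo → *tavodomo*.

sewaep, tavodomo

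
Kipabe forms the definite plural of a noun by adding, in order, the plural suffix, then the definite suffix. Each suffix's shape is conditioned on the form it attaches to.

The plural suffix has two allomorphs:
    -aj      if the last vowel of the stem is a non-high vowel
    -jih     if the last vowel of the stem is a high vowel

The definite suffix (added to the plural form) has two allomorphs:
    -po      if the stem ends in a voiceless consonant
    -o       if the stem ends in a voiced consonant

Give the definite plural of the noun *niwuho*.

The last vowel of *niwuho* is /o/, which is a non-high vowel, so the plural suffix is -aj, giving *niwuhoaj*.
The final consonant of the plural form *niwuhoaj* is /j/, which is voiced, so the definite suffix is -o, giving *niwuhoajo*.

niwuhoajo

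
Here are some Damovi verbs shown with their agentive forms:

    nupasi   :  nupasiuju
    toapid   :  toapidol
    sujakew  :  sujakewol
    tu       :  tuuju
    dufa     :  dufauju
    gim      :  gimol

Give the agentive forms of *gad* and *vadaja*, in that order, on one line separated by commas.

The pattern is consonant vs. vowel: -ol when the stem ends in a consonant (*toapid*, *sujakew*, *gim*); -uju when the stem ends in a vowel (*nupasi*, *tu*, *dufa*).
The final sound of *gad* is /d/, which is a consonant, so the suffix is -ol, giving *gadol*.
The final sound of *vadaja* is /a/, which is a vowel, so the suffix is -uju, giving *vadajauju*.

gadol, vadajauju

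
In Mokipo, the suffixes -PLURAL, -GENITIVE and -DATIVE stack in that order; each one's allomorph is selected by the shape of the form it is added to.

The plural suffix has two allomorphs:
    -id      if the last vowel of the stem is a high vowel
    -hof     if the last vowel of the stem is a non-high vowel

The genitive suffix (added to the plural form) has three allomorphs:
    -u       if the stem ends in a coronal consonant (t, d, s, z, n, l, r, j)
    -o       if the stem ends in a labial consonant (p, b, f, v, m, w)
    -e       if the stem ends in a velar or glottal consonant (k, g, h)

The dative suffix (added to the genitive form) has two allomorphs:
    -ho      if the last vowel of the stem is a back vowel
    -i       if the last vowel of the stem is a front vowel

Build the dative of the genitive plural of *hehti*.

The last vowel of *hehti* is /i/, which is a high vowel, so the plural suffix is -id, giving *hehtiid*.
The final consonant of the plural form *hehtiid* is /d/, which is coronal, so the genitive suffix is -u, giving *hehtiidu*.
The last vowel of the genitive form *hehtiidu* is /u/, which is a back vowel, so the dative suffix is -ho, giving *hehtiiduho*.

hehtiiduho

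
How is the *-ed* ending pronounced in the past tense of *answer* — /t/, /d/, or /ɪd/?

/d/

The stem *answer* ends in a voiced sound other than /d/.
The -ed suffix is realized as /ɪd/ after /t, d/; as /t/ after other voiceless consonants; and as /d/ after other voiced sounds.
So -ed on *answer* is pronounced /d/.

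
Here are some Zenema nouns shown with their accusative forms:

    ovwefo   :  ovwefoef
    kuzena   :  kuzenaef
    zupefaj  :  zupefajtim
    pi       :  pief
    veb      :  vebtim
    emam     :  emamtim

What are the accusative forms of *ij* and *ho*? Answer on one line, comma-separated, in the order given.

ijtim, hoef

The suffix is conditioned by the final sound: -tim when the stem ends in a consonant (*zupefaj*, *veb*, *emam*); -ef when the stem ends in a vowel (*ovwefo*, *kuzena*, *pi*).
Since the final sound of *ij* is /j/ (a consonant), it takes -tim, giving *ijtim*.
The final sound of *ho* is /o/, which is a vowel, so the suffix is -ef, giving *hoef*.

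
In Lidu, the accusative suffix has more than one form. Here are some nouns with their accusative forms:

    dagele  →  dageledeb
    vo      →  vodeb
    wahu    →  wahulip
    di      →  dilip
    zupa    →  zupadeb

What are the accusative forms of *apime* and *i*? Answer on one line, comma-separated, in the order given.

Looking at the last vowel of each stem: -lip when the last vowel of the stem is a high vowel (*wahu*, *di*); -deb when the last vowel of the stem is a non-high vowel (*dagele*, *vo*, *zupa*).
*apime* — last vowel /e/ (a non-high vowel) → -deb → *apimedeb*.
*i*: last vowel = /i/, a high vowel → -lip → *ilip*.

apimedeb, ilip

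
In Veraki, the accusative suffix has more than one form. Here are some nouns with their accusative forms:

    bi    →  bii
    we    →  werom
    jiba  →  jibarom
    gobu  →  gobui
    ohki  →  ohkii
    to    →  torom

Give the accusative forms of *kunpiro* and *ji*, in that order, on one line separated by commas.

kunpirorom, jii

Looking at the last vowel of each stem: -i when the last vowel of the stem is a high vowel (*bi*, *gobu*, *ohki*); -rom when the last vowel of the stem is a non-high vowel (*we*, *jiba*, *to*).
*kunpiro* — last vowel /o/ (a non-high vowel) → -rom → *kunpirorom*.
*ji*: last vowel = /i/, a high vowel → -i → *jii*.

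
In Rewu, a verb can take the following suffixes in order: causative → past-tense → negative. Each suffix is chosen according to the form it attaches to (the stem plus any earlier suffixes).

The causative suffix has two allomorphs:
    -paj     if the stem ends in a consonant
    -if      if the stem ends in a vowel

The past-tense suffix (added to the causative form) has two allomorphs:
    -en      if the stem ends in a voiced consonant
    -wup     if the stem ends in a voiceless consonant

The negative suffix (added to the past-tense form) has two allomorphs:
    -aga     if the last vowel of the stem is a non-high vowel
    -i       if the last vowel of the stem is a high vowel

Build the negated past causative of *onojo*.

onojoifwupi

*onojo*: final sound = /o/, a vowel → -if → *onojoif*.
The causative form *onojoif* — final consonant /f/ (voiceless) → -wup → *onojoifwup*.
The last vowel of the past-tense form *onojoifwup* is /u/, which is a high vowel, so the negative suffix is -i, giving *onojoifwupi*.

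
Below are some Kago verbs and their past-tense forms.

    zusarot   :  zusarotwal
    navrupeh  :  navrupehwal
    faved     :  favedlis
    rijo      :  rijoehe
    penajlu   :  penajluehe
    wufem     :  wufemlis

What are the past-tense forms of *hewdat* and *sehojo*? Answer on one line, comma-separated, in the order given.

The pattern is voicing of the final sound: -wal when the stem ends in a voiceless consonant (*zusarot*, *navrupeh*); -lis when the stem ends in a voiced consonant (*faved*, *wufem*); -ehe when the stem ends in a vowel (*rijo*, *penajlu*).
*hewdat*: final sound = /t/, a voiceless consonant → -wal → *hewdatwal*.
The final sound of *sehojo* is /o/, which is a vowel, so the suffix is -ehe, giving *sehojoehe*.

hewdatwal, sehojoehe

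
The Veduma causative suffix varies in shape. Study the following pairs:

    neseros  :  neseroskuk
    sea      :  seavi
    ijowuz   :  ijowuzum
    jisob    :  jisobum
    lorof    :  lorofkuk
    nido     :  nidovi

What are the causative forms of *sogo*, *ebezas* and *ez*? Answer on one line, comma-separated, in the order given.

The alternation tracks the final sound of the stem — -kuk when the stem ends in a voiceless consonant (*neseros*, *lorof*); -um when the stem ends in a voiced consonant (*ijowuz*, *jisob*); -vi when the stem ends in a vowel (*sea*, *nido*).
The final sound of *sogo* is /o/, which is a vowel, so the suffix is -vi, giving *sogovi*.
*ebezas*: final sound = /s/, a voiceless consonant → -kuk → *ebezaskuk*.
Since the final sound of *ez* is /z/ (a voiced consonant), it takes -um, giving *ezum*.

sogovi, ebezaskuk, ezum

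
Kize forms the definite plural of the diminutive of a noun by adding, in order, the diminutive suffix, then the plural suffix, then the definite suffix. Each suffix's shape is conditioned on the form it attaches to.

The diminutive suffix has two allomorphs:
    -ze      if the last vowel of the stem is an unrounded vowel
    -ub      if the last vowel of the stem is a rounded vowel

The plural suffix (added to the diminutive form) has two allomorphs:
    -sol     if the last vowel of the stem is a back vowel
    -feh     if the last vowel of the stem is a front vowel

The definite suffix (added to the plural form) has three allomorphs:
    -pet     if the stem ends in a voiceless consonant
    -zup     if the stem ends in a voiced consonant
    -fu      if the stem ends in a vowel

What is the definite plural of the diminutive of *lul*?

*lul*: last vowel = /u/, a rounded vowel → -ub → *lulub*.
The diminutive form *lulub* — last vowel /u/ (a back vowel) → -sol → *lulubsol*.
The plural form *lulubsol* — final sound /l/ (a voiced consonant) → -zup → *lulubsolzup*.

lulubsolzup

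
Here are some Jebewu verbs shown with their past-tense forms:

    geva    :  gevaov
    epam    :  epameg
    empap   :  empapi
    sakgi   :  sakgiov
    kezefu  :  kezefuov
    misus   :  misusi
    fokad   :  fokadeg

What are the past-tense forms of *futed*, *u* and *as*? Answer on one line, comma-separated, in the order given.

The pattern is voicing of the final sound: -i when the stem ends in a voiceless consonant (*empap*, *misus*); -eg when the stem ends in a voiced consonant (*epam*, *fokad*); -ov when the stem ends in a vowel (*geva*, *sakgi*, *kezefu*).
The final sound of *futed* is /d/, which is a voiced consonant, so the suffix is -eg, giving *futedeg*.
Since the final sound of *u* is /u/ (a vowel), it takes -ov, giving *uov*.
Since the final sound of *as* is /s/ (a voiceless consonant), it takes -i, giving *asi*.

futedeg, uov, asi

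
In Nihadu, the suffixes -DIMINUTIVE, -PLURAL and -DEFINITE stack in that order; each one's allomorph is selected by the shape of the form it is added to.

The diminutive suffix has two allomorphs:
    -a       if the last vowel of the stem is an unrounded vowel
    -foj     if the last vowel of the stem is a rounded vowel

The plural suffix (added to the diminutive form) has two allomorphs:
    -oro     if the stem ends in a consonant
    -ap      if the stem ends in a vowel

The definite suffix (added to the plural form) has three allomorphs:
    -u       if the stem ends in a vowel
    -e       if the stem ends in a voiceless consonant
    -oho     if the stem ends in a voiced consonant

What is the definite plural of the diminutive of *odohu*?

Since the last vowel of *odohu* is /u/ (a rounded vowel), it takes -foj, giving *odohufoj*.
The final sound of the diminutive form *odohufoj* is /j/, which is a consonant, so the plural suffix is -oro, giving *odohufojoro*.
The plural form *odohufojoro*: final sound = /o/, a vowel → -u → *odohufojorou*.

odohufojorou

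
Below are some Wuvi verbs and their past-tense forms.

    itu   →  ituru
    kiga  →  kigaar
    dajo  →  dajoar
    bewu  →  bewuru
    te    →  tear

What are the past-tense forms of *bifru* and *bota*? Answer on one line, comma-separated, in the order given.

The pattern is height harmony: -ru when the last vowel of the stem is a high vowel (*itu*, *bewu*); -ar when the last vowel of the stem is a non-high vowel (*kiga*, *dajo*, *te*).
Since the last vowel of *bifru* is /u/ (a high vowel), it takes -ru, giving *bifruru*.
The last vowel of *bota* is /a/, which is a non-high vowel, so the suffix is -ar, giving *botaar*.

bifruru, botaar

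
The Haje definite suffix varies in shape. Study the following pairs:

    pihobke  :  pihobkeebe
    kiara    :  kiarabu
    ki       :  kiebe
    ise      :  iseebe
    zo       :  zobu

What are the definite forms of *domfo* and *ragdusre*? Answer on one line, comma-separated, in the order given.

The alternation tracks the last vowel of the stem — -ebe when the last vowel of the stem is a front vowel (*pihobke*, *ki*, *ise*); -bu when the last vowel of the stem is a back vowel (*kiara*, *zo*).
The last vowel of *domfo* is /o/, which is a back vowel, so the suffix is -bu, giving *domfobu*.
*ragdusre*: last vowel = /e/, a front vowel → -ebe → *ragdusreebe*.

domfobu, ragdusreebe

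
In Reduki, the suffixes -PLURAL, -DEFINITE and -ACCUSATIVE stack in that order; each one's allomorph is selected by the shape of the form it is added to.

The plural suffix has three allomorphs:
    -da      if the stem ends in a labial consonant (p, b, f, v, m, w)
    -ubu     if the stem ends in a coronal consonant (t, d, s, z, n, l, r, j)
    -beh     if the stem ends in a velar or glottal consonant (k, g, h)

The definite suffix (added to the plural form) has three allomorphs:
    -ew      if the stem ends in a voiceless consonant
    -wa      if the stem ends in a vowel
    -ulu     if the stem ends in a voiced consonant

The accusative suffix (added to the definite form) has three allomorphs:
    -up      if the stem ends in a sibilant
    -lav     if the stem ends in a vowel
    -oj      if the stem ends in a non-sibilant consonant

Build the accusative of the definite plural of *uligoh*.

*uligoh*: final consonant = /h/, velar/glottal → -beh → *uligohbeh*.
The plural form *uligohbeh*: final sound = /h/, a voiceless consonant → -ew → *uligohbehew*.
Since the final sound of the definite form *uligohbehew* is /w/ (a non-sibilant consonant), it takes -oj, giving *uligohbehewoj*.

uligohbehewoj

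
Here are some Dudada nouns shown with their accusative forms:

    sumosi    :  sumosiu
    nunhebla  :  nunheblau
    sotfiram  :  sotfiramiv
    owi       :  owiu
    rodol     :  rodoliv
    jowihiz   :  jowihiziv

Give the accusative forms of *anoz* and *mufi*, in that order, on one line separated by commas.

The alternation tracks the final sound of the stem — -iv when the stem ends in a consonant (*sotfiram*, *rodol*, *jowihiz*); -u when the stem ends in a vowel (*sumosi*, *nunhebla*, *owi*).
*anoz*: final sound = /z/, a consonant → -iv → *anoziv*.
*mufi* — final sound /i/ (a vowel) → -u → *mufiu*.

anoziv, mufiu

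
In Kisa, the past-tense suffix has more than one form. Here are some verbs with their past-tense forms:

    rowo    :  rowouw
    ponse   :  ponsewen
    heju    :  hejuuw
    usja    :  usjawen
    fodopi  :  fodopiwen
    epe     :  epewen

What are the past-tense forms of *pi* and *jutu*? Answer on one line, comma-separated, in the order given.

piwen, jutuuw

The suffix is conditioned by the last vowel: -uw when the last vowel of the stem is a rounded vowel (*rowo*, *heju*); -wen when the last vowel of the stem is an unrounded vowel (*ponse*, *usja*, *fodopi*, *epe*).
*pi*: last vowel = /i/, an unrounded vowel → -wen → *piwen*.
*jutu* — last vowel /u/ (a rounded vowel) → -uw → *jutuuw*.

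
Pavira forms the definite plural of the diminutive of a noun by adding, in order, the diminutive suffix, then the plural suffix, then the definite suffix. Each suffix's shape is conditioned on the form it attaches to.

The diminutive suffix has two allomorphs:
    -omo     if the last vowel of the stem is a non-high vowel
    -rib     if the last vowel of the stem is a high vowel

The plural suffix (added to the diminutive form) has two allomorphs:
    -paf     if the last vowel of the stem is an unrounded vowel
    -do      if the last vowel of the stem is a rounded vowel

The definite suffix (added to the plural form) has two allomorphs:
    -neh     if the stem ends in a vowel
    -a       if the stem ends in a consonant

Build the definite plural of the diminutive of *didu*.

diduribpafa

*didu*: last vowel = /u/, a high vowel → -rib → *didurib*.
The diminutive form *didurib*: last vowel = /i/, an unrounded vowel → -paf → *diduribpaf*.
Since the final sound of the plural form *diduribpaf* is /f/ (a consonant), it takes -a, giving *diduribpafa*.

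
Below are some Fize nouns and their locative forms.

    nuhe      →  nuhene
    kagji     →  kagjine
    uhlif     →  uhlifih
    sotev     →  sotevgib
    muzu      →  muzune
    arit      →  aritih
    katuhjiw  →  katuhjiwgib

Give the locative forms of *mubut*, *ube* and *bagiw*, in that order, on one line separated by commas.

mubutih, ubene, bagiwgib

Looking at the final sound of each stem: -ih when the stem ends in a voiceless consonant (*uhlif*, *arit*); -gib when the stem ends in a voiced consonant (*sotev*, *katuhjiw*); -ne when the stem ends in a vowel (*nuhe*, *kagji*, *muzu*).
The final sound of *mubut* is /t/, which is a voiceless consonant, so the suffix is -ih, giving *mubutih*.
*ube* — final sound /e/ (a vowel) → -ne → *ubene*.
*bagiw* — final sound /w/ (a voiced consonant) → -gib → *bagiwgib*.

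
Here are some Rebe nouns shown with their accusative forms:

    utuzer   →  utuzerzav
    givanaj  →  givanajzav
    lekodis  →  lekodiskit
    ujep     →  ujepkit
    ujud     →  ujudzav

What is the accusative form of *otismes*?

Looking at the final consonant of each stem: -kit when the stem ends in a voiceless consonant (*lekodis*, *ujep*); -zav when the stem ends in a voiced consonant (*utuzer*, *givanaj*, *ujud*).
Since the final consonant of *otismes* is /s/ (voiceless), it takes -kit, giving *otismeskit*.

otismeskit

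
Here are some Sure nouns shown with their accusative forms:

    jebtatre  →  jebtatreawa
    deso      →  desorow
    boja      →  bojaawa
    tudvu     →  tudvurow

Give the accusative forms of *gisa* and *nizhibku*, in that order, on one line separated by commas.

The suffix is conditioned by the last vowel: -row when the last vowel of the stem is a rounded vowel (*deso*, *tudvu*); -awa when the last vowel of the stem is an unrounded vowel (*jebtatre*, *boja*).
*gisa* — last vowel /a/ (an unrounded vowel) → -awa → *gisaawa*.
The last vowel of *nizhibku* is /u/, which is a rounded vowel, so the suffix is -row, giving *nizhibkurow*.

gisaawa, nizhibkurow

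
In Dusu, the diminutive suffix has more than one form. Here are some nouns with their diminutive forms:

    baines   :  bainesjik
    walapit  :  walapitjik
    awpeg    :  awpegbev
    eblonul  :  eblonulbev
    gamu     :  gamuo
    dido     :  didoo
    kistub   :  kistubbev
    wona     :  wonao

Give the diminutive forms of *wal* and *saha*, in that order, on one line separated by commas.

walbev, sahao

The suffix is conditioned by the final sound: -jik when the stem ends in a voiceless consonant (*baines*, *walapit*); -bev when the stem ends in a voiced consonant (*awpeg*, *eblonul*, *kistub*); -o when the stem ends in a vowel (*gamu*, *dido*, *wona*).
The final sound of *wal* is /l/, which is a voiced consonant, so the suffix is -bev, giving *walbev*.
*saha*: final sound = /a/, a vowel → -o → *sahao*.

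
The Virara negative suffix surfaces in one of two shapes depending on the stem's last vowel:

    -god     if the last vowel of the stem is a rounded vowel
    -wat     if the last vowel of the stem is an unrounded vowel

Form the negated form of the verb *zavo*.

zavogod

*zavo*: last vowel = /o/, a rounded vowel → -god → *zavogod*.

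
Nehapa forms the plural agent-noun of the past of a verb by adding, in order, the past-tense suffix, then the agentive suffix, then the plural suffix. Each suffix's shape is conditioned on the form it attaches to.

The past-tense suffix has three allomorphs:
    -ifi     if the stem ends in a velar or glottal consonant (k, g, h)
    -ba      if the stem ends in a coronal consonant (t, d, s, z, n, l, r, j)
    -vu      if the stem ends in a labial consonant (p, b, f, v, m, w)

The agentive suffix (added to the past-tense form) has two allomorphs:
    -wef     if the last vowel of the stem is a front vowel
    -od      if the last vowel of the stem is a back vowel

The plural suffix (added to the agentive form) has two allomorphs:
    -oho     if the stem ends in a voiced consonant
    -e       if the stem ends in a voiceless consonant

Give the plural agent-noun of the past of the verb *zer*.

zerbaodoho

*zer*: final consonant = /r/, coronal → -ba → *zerba*.
The past-tense form *zerba* — last vowel /a/ (a back vowel) → -od → *zerbaod*.
The agentive form *zerbaod* — final consonant /d/ (voiced) → -oho → *zerbaodoho*.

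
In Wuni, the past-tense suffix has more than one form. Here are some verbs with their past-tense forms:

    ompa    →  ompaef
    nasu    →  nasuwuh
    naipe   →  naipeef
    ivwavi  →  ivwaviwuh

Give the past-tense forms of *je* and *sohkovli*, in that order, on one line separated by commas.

jeef, sohkovliwuh

The suffix is conditioned by the last vowel: -wuh when the last vowel of the stem is a high vowel (*nasu*, *ivwavi*); -ef when the last vowel of the stem is a non-high vowel (*ompa*, *naipe*).
*je* — last vowel /e/ (a non-high vowel) → -ef → *jeef*.
*sohkovli*: last vowel = /i/, a high vowel → -wuh → *sohkovliwuh*.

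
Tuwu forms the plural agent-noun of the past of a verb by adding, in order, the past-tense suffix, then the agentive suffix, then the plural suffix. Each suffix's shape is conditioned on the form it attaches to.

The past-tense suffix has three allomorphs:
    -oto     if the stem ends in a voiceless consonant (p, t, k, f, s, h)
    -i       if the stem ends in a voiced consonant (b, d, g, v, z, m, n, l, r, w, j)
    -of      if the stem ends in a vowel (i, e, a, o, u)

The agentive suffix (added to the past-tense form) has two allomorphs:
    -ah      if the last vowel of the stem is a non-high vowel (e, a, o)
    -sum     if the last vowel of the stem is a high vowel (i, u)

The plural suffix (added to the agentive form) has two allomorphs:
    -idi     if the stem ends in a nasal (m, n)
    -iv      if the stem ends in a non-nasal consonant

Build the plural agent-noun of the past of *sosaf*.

The final sound of *sosaf* is /f/, which is a voiceless consonant, so the past-tense suffix is -oto, giving *sosafoto*.
The last vowel of the past-tense form *sosafoto* is /o/, which is a non-high vowel, so the agentive suffix is -ah, giving *sosafotoah*.
The final consonant of the agentive form *sosafotoah* is /h/, which is non-nasal, so the plural suffix is -iv, giving *sosafotoahiv*.

sosafotoahiv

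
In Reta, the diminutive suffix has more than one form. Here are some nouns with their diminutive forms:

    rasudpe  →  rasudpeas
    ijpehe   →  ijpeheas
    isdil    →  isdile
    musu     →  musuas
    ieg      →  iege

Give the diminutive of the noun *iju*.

ijuas

Looking at the final sound of each stem: -e when the stem ends in a consonant (*isdil*, *ieg*); -as when the stem ends in a vowel (*rasudpe*, *ijpehe*, *musu*).
*iju* — final sound /u/ (a vowel) → -as → *ijuas*.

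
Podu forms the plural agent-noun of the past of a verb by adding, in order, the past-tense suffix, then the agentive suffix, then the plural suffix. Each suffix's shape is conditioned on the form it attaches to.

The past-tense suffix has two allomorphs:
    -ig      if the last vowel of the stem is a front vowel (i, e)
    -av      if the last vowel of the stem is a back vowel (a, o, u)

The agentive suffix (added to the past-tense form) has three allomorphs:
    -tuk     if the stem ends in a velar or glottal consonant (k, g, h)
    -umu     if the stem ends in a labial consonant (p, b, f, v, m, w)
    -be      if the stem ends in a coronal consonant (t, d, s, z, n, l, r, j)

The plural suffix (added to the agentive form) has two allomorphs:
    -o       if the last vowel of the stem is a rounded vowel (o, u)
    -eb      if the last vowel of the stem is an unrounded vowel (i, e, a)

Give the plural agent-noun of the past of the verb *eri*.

Since the last vowel of *eri* is /i/ (a front vowel), it takes -ig, giving *eriig*.
The past-tense form *eriig*: final consonant = /g/, velar/glottal → -tuk → *eriigtuk*.
Since the last vowel of the agentive form *eriigtuk* is /u/ (a rounded vowel), it takes -o, giving *eriigtuko*.

eriigtuko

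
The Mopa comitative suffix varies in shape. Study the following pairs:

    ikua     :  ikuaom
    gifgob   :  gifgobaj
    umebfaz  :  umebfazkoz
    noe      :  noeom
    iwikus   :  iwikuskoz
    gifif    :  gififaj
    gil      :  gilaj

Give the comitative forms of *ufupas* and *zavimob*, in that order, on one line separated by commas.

The suffix is conditioned by the final sound: -koz when the stem ends in a sibilant (*umebfaz*, *iwikus*); -aj when the stem ends in a non-sibilant consonant (*gifgob*, *gifif*, *gil*); -om when the stem ends in a vowel (*ikua*, *noe*).
*ufupas* — final sound /s/ (a sibilant) → -koz → *ufupaskoz*.
Since the final sound of *zavimob* is /b/ (a non-sibilant consonant), it takes -aj, giving *zavimobaj*.

ufupaskoz, zavimobaj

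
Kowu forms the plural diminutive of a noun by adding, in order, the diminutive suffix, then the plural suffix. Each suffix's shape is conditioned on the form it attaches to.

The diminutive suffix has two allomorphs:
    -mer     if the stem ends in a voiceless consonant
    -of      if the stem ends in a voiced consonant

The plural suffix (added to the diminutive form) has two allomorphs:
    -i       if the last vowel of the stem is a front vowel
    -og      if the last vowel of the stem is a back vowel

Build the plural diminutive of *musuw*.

Since the final consonant of *musuw* is /w/ (voiced), it takes -of, giving *musuwof*.
The last vowel of the diminutive form *musuwof* is /o/, which is a back vowel, so the plural suffix is -og, giving *musuwofog*.

musuwofog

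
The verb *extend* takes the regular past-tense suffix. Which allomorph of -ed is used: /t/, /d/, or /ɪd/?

/ɪd/

The stem *extend* ends in /t/ or /d/.
The -ed suffix is realized as /ɪd/ after /t, d/; as /t/ after other voiceless consonants; and as /d/ after other voiced sounds.
So -ed on *extend* is pronounced /ɪd/.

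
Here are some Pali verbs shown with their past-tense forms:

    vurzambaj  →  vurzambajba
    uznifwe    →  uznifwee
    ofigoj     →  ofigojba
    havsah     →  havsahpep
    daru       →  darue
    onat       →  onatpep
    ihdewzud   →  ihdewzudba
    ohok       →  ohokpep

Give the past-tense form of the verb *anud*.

The pattern is voicing of the final sound: -pep when the stem ends in a voiceless consonant (*havsah*, *onat*, *ohok*); -ba when the stem ends in a voiced consonant (*vurzambaj*, *ofigoj*, *ihdewzud*); -e when the stem ends in a vowel (*uznifwe*, *daru*).
The final sound of *anud* is /d/, which is a voiced consonant, so the suffix is -ba, giving *anudba*.

anudba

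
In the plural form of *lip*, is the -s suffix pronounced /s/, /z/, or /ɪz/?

/s/

The stem *lip* ends in a voiceless non-sibilant consonant.
The plural suffix surfaces as /ɪz/ after sibilants, /s/ after other voiceless consonants, and /z/ after other voiced sounds.
So the plural -s on *lip* is pronounced /s/.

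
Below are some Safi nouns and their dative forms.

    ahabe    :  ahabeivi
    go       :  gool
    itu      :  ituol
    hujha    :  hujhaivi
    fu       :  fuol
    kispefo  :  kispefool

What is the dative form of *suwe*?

Looking at the last vowel of each stem: -ol when the last vowel of the stem is a rounded vowel (*go*, *itu*, *fu*, *kispefo*); -ivi when the last vowel of the stem is an unrounded vowel (*ahabe*, *hujha*).
*suwe*: last vowel = /e/, an unrounded vowel → -ivi → *suweivi*.

suweivi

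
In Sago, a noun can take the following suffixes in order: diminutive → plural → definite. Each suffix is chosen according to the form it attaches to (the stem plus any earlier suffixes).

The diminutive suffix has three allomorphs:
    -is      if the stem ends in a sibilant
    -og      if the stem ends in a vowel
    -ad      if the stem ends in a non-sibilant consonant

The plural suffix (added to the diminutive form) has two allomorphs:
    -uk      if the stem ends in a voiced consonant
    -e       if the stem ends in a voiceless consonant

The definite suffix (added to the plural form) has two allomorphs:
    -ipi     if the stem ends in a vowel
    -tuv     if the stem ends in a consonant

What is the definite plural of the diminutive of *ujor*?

ujoraduktuv

*ujor* — final sound /r/ (a non-sibilant consonant) → -ad → *ujorad*.
The diminutive form *ujorad*: final consonant = /d/, voiced → -uk → *ujoraduk*.
The final sound of the plural form *ujoraduk* is /k/, which is a consonant, so the definite suffix is -tuv, giving *ujoraduktuv*.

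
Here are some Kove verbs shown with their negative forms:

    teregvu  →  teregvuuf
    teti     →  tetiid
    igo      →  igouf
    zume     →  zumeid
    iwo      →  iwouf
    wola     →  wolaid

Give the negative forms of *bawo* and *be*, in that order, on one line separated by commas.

bawouf, beid

The pattern is rounding harmony: -uf when the last vowel of the stem is a rounded vowel (*teregvu*, *igo*, *iwo*); -id when the last vowel of the stem is an unrounded vowel (*teti*, *zume*, *wola*).
Since the last vowel of *bawo* is /o/ (a rounded vowel), it takes -uf, giving *bawouf*.
*be* — last vowel /e/ (an unrounded vowel) → -id → *beid*.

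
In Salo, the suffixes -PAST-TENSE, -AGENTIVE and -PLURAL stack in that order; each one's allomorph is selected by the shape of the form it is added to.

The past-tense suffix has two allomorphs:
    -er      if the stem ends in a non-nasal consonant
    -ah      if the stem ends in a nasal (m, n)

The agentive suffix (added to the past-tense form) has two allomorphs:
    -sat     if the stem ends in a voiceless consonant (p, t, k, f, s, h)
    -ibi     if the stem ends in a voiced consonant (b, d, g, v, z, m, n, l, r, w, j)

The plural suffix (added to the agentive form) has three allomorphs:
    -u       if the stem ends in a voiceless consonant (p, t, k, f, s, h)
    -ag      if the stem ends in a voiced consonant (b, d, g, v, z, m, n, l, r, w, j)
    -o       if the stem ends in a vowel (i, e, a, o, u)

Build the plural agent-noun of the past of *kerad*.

*kerad* — final consonant /d/ (non-nasal) → -er → *kerader*.
Since the final consonant of the past-tense form *kerader* is /r/ (voiced), it takes -ibi, giving *keraderibi*.
Since the final sound of the agentive form *keraderibi* is /i/ (a vowel), it takes -o, giving *keraderibio*.

keraderibio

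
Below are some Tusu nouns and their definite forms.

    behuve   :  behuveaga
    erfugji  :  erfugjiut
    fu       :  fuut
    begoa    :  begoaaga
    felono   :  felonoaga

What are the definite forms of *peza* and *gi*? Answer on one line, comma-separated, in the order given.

pezaaga, giut

The alternation tracks the last vowel of the stem — -ut when the last vowel of the stem is a high vowel (*erfugji*, *fu*); -aga when the last vowel of the stem is a non-high vowel (*behuve*, *begoa*, *felono*).
*peza* — last vowel /a/ (a non-high vowel) → -aga → *pezaaga*.
*gi*: last vowel = /i/, a high vowel → -ut → *giut*.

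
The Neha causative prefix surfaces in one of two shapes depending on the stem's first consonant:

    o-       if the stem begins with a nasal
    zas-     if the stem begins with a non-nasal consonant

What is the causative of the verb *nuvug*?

Since the first consonant of *nuvug* is /n/ (a nasal), it takes o-, giving *onuvug*.

onuvug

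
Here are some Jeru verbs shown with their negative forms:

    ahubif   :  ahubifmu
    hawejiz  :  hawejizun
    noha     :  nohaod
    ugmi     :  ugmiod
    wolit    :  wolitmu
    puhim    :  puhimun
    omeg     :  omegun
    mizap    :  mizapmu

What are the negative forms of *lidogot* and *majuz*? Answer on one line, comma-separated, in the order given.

lidogotmu, majuzun

The suffix is conditioned by the final sound: -mu when the stem ends in a voiceless consonant (*ahubif*, *wolit*, *mizap*); -un when the stem ends in a voiced consonant (*hawejiz*, *puhim*, *omeg*); -od when the stem ends in a vowel (*noha*, *ugmi*).
*lidogot*: final sound = /t/, a voiceless consonant → -mu → *lidogotmu*.
The final sound of *majuz* is /z/, which is a voiced consonant, so the suffix is -un, giving *majuzun*.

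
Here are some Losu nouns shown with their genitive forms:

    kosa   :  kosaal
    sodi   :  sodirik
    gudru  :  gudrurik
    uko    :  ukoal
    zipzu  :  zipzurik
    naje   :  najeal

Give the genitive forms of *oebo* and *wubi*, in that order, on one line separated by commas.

oeboal, wubirik

The pattern is height harmony: -rik when the last vowel of the stem is a high vowel (*sodi*, *gudru*, *zipzu*); -al when the last vowel of the stem is a non-high vowel (*kosa*, *uko*, *naje*).
*oebo*: last vowel = /o/, a non-high vowel → -al → *oeboal*.
*wubi* — last vowel /i/ (a high vowel) → -rik → *wubirik*.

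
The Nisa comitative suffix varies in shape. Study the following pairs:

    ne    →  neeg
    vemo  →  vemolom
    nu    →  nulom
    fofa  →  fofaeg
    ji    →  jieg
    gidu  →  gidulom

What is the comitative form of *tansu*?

tansulom

The alternation tracks the last vowel of the stem — -lom when the last vowel of the stem is a rounded vowel (*vemo*, *nu*, *gidu*); -eg when the last vowel of the stem is an unrounded vowel (*ne*, *fofa*, *ji*).
*tansu* — last vowel /u/ (a rounded vowel) → -lom → *tansulom*.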